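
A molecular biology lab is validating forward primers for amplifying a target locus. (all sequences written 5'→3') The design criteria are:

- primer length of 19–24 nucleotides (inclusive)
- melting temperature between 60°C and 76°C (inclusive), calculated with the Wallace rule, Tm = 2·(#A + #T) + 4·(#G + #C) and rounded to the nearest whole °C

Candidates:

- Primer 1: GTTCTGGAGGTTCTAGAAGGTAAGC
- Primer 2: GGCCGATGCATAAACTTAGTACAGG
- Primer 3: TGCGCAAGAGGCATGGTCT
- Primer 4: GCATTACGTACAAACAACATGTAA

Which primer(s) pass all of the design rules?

Primer 1 (25 nt, A=6 T=7 G=9 C=3): length 25, outside 19–24 ✗; Tm = 2·13 + 4·12 = 74°C ✓ — fails.
Primer 2 (25 nt, A=8 T=5 G=7 C=5): length 25, outside 19–24 ✗; Tm = 2·13 + 4·12 = 74°C ✓ — fails.
Primer 3 (19 nt, A=4 T=4 G=7 C=4): length 19 ✓; Tm = 2·8 + 4·11 = 60°C ✓ — passes.
Primer 4 (24 nt, A=11 T=5 G=3 C=5): length 24 ✓; Tm = 2·16 + 4·8 = 64°C ✓ — passes.

Primer 3 and Primer 4.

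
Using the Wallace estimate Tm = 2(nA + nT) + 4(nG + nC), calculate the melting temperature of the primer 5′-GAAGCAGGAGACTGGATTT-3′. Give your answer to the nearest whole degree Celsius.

Base counts: A=6, T=4, G=7, C=2 (length 19).
Tm = 2·(6+4) + 4·(7+2) = 2·10 + 4·9 = 20 + 36 = 56°C.

56°C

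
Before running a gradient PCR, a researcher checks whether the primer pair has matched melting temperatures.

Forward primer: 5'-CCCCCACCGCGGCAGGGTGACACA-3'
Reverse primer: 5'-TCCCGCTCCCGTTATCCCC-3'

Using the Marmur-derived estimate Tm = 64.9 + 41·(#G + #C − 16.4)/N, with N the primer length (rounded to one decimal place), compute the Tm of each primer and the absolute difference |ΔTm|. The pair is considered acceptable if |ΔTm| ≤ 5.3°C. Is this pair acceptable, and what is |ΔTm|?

|ΔTm| = 10.0°C; the pair is not acceptable.

Forward: G+C = 18, N = 24 → Tm = 64.9 + 41·(18 − 16.4)/24 = 67.6°C.
Reverse: G+C = 13, N = 19 → Tm = 64.9 + 41·(13 − 16.4)/19 = 57.6°C.
|ΔTm| = |67.6 − 57.6| = 10.0°C, > 5.3°C.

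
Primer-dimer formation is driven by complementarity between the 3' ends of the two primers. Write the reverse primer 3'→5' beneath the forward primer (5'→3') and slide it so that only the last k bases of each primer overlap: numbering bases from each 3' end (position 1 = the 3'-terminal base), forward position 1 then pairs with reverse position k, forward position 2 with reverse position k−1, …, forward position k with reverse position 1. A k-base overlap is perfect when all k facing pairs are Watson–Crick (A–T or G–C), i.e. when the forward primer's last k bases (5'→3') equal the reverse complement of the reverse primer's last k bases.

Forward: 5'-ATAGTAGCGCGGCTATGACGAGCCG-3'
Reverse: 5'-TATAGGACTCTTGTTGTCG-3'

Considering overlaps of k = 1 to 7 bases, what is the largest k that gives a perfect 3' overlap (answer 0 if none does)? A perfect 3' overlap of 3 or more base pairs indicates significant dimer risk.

Longest perfect overlap: 2 complementary base pairs; below the dimer-risk threshold (threshold 3).

Last 7 bases (5'→3') — forward …CGAGCCG, reverse …GTTGTCG.
Reverse complement of the reverse primer's last 7 bases: CGACAAC; its first k bases are the reverse complement of the reverse primer's last k bases, so a perfect k-base overlap needs the forward primer's last k bases to equal them.
Comparing (forward last k vs required): k=1: G vs C ✗; k=2: CG vs CG ✓; k=3: CCG vs CGA ✗; k=4: GCCG vs CGAC ✗; k=5: AGCCG vs CGACA ✗; k=6: GAGCCG vs CGACAA ✗; k=7: CGAGCCG vs CGACAAC ✗.
Only k = 2 is perfect, so the longest perfect 3' overlap is 2.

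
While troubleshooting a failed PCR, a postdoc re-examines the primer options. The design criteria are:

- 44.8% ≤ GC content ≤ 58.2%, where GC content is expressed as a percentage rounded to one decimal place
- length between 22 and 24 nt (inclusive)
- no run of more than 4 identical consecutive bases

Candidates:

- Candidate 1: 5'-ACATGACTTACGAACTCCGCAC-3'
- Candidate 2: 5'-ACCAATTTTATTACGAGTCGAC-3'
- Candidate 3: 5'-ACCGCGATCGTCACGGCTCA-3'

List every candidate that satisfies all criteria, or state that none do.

Candidate 1 (22 nt, A=7 T=4 G=3 C=8): GC 11/22 = 50.0% ✓; length 22 ✓; longest run = 2 ✓ — passes.
Candidate 2 (22 nt, A=7 T=7 G=3 C=5): GC 8/22 = 36.4%, outside 44.8–58.2% ✗; length 22 ✓; longest run = 4 ✓ — fails.
Candidate 3 (20 nt, A=4 T=3 G=5 C=8): GC 13/20 = 65.0%, outside 44.8–58.2% ✗; length 20, outside 22–24 ✗; longest run = 2 ✓ — fails.

Candidate 1 only.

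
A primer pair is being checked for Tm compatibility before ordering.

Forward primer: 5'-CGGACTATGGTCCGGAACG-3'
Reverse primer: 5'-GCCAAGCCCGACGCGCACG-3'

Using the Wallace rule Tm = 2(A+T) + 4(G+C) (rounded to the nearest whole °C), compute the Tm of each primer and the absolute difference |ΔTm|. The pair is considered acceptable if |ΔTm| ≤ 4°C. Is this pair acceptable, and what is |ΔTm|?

Forward: A=4 T=3 G=7 C=5 → Tm = 2·7 + 4·12 = 62°C.
Reverse: A=4 T=0 G=6 C=9 → Tm = 2·4 + 4·15 = 68°C.
|ΔTm| = |62 − 68| = 6°C, > 4°C.

|ΔTm| = 6°C; the pair is not acceptable.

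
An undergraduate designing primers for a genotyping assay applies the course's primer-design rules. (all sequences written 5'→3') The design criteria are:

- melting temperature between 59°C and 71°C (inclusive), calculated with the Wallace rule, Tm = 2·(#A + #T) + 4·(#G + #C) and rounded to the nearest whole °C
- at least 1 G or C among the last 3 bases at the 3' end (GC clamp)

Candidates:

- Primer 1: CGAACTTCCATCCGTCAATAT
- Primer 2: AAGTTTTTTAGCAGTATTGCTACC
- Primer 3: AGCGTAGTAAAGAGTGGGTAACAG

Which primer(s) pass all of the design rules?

Primer 1 (21 nt, A=6 T=6 G=2 C=7): Tm = 2·12 + 4·9 = 60°C ✓; 3' end TAT has 0 G/C, need ≥1 ✗ — fails.
Primer 2 (24 nt, A=6 T=10 G=4 C=4): Tm = 2·16 + 4·8 = 64°C ✓; 3' end ACC has 2 G/C ✓ — passes.
Primer 3 (24 nt, A=9 T=4 G=9 C=2): Tm = 2·13 + 4·11 = 70°C ✓; 3' end CAG has 2 G/C ✓ — passes.

Primer 2 and Primer 3.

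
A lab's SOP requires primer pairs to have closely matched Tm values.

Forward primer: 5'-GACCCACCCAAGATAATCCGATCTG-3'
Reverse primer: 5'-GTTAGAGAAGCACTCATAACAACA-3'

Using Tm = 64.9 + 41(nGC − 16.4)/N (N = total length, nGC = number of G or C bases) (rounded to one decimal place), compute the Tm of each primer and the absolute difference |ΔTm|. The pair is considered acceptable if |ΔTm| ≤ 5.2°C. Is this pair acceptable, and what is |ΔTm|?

Forward: G+C = 13, N = 25 → Tm = 64.9 + 41·(13 − 16.4)/25 = 59.3°C.
Reverse: G+C = 9, N = 24 → Tm = 64.9 + 41·(9 − 16.4)/24 = 52.3°C.
|ΔTm| = |59.3 − 52.3| = 7.0°C, > 5.2°C.

|ΔTm| = 7.0°C; the pair is not acceptable.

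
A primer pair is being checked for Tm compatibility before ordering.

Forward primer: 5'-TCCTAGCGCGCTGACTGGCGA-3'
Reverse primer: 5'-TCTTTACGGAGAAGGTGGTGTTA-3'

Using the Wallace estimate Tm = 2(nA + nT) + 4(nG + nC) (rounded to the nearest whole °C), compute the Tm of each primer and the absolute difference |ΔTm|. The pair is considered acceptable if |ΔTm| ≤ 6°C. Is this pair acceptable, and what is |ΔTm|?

Forward: A=3 T=4 G=7 C=7 → Tm = 2·7 + 4·14 = 70°C.
Reverse: A=5 T=8 G=8 C=2 → Tm = 2·13 + 4·10 = 66°C.
|ΔTm| = |70 − 66| = 4°C, ≤ 6°C.

|ΔTm| = 4°C; the pair is acceptable.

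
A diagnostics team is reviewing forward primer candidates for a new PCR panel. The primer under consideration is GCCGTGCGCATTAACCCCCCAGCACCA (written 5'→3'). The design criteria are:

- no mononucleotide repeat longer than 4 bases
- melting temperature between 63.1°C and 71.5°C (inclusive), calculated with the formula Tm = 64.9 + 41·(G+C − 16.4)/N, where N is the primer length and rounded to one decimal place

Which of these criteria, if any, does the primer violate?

Base counts: A=6, T=3, G=5, C=13 (length 27).
homopolymer run: longest run = 6, exceeds 4 ✗
Tm: Tm = 64.9 + 41·(18 − 16.4)/27 = 67.3°C ✓

Fails: homopolymer run.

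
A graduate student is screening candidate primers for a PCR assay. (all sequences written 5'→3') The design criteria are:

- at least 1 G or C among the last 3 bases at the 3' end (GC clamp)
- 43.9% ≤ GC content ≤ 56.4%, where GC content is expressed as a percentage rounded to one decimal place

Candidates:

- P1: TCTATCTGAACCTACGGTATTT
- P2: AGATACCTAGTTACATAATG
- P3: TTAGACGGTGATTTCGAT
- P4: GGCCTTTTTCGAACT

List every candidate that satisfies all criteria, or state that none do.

P4 only.

P1 (22 nt, A=5 T=9 G=3 C=5): 3' end TTT has 0 G/C, need ≥1 ✗; GC 8/22 = 36.4%, outside 43.9–56.4% ✗ — fails.
P2 (20 nt, A=8 T=6 G=3 C=3): 3' end ATG has 1 G/C ✓; GC 6/20 = 30.0%, outside 43.9–56.4% ✗ — fails.
P3 (18 nt, A=4 T=7 G=5 C=2): 3' end GAT has 1 G/C ✓; GC 7/18 = 38.9%, outside 43.9–56.4% ✗ — fails.
P4 (15 nt, A=2 T=6 G=3 C=4): 3' end ACT has 1 G/C ✓; GC 7/15 = 46.7% ✓ — passes.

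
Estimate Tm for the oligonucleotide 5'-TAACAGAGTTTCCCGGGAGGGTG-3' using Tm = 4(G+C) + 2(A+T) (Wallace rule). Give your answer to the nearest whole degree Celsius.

72°C

Base counts: A=5, T=5, G=9, C=4 (length 23).
Tm = 2·(5+5) + 4·(9+4) = 2·10 + 4·13 = 20 + 52 = 72°C.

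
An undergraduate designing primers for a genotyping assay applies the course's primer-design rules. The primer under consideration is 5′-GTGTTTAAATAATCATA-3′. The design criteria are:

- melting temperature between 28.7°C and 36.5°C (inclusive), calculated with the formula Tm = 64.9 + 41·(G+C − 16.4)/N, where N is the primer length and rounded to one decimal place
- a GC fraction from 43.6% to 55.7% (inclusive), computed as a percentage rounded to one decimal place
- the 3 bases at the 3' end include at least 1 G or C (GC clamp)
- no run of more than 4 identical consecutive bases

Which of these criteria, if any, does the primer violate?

Fails: GC content, GC clamp.

Base counts: A=7, T=7, G=2, C=1 (length 17).
Tm: Tm = 64.9 + 41·(3 − 16.4)/17 = 32.6°C ✓
GC content: GC 3/17 = 17.6%, outside 43.6–55.7% ✗
GC clamp: 3' end ATA has 0 G/C, need ≥1 ✗
homopolymer run: longest run = 3 ✓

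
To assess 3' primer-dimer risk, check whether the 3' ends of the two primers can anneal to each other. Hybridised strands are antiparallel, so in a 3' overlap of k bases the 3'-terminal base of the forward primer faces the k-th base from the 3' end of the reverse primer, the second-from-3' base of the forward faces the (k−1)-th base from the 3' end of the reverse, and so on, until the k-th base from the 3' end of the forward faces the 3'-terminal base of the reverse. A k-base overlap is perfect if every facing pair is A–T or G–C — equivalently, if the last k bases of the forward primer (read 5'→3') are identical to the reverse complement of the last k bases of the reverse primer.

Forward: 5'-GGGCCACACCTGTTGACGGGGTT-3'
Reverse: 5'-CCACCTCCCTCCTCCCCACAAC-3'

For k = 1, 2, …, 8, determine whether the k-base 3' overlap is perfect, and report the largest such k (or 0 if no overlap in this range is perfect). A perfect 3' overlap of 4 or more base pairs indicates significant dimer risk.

Last 8 bases (5'→3') — forward …ACGGGGTT, reverse …CCCACAAC.
Reverse complement of the reverse primer's last 8 bases: GTTGTGGG; its first k bases are the reverse complement of the reverse primer's last k bases, so a perfect k-base overlap needs the forward primer's last k bases to equal them.
Comparing (forward last k vs required): k=1: T vs G ✗; k=2: TT vs GT ✗; k=3: GTT vs GTT ✓; k=4: GGTT vs GTTG ✗; k=5: GGGTT vs GTTGT ✗; k=6: GGGGTT vs GTTGTG ✗; k=7: CGGGGTT vs GTTGTGG ✗; k=8: ACGGGGTT vs GTTGTGGG ✗.
Only k = 3 is perfect, so the longest perfect 3' overlap is 3.

Longest perfect overlap: 3 complementary base pairs; below the dimer-risk threshold (threshold 4).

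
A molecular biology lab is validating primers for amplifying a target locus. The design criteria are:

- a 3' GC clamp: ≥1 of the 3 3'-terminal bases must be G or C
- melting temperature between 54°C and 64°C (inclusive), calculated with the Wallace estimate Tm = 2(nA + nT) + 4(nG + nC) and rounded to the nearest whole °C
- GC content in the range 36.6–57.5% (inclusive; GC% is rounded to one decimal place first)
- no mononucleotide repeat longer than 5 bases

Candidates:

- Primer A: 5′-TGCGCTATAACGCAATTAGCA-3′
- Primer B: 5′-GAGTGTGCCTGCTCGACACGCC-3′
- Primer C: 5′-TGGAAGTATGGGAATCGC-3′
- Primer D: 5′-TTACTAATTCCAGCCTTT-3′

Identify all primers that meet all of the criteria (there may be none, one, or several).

Primer A (21 nt, A=7 T=5 G=4 C=5): 3' end GCA has 2 G/C ✓; Tm = 2·12 + 4·9 = 60°C ✓; GC 9/21 = 42.9% ✓; longest run = 2 ✓ — passes.
Primer B (22 nt, A=3 T=4 G=7 C=8): 3' end GCC has 3 G/C ✓; Tm = 2·7 + 4·15 = 74°C, outside 54–64°C ✗; GC 15/22 = 68.2%, outside 36.6–57.5% ✗; longest run = 2 ✓ — fails.
Primer C (18 nt, A=5 T=4 G=7 C=2): 3' end CGC has 3 G/C ✓; Tm = 2·9 + 4·9 = 54°C ✓; GC 9/18 = 50.0% ✓; longest run = 3 ✓ — passes.
Primer D (18 nt, A=4 T=8 G=1 C=5): 3' end TTT has 0 G/C, need ≥1 ✗; Tm = 2·12 + 4·6 = 48°C, outside 54–64°C ✗; GC 6/18 = 33.3%, outside 36.6–57.5% ✗; longest run = 3 ✓ — fails.

Primer A and Primer C.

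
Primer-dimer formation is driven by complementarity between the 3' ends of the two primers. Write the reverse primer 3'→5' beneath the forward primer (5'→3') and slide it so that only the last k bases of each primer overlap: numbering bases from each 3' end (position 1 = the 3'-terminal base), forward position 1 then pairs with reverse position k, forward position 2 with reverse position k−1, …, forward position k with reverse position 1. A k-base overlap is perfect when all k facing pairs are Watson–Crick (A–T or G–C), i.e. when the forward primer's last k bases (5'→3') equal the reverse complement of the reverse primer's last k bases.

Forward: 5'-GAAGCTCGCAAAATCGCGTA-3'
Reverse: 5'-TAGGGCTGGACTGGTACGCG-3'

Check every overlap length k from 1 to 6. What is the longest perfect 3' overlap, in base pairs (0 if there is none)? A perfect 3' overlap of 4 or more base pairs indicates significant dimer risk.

Last 6 bases (5'→3') — forward …CGCGTA, reverse …TACGCG.
Reverse complement of the reverse primer's last 6 bases: CGCGTA; its first k bases are the reverse complement of the reverse primer's last k bases, so a perfect k-base overlap needs the forward primer's last k bases to equal them.
Comparing (forward last k vs required): k=1: A vs C ✗; k=2: TA vs CG ✗; k=3: GTA vs CGC ✗; k=4: CGTA vs CGCG ✗; k=5: GCGTA vs CGCGT ✗; k=6: CGCGTA vs CGCGTA ✓.
Only k = 6 is perfect, so the longest perfect 3' overlap is 6.

Longest perfect overlap: 6 complementary base pairs; significant dimer risk (threshold 4).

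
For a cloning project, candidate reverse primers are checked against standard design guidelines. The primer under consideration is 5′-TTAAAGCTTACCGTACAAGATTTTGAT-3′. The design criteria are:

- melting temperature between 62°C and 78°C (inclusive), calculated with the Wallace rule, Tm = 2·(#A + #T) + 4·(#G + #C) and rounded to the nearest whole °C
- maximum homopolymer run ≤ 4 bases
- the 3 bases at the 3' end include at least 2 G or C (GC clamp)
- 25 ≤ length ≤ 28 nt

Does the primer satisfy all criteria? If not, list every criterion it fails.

Base counts: A=9, T=10, G=4, C=4 (length 27).
Tm: Tm = 2·19 + 4·8 = 70°C ✓
homopolymer run: longest run = 4 ✓
GC clamp: 3' end GAT has 1 G/C, need ≥2 ✗
length: length 27 ✓

Fails: GC clamp.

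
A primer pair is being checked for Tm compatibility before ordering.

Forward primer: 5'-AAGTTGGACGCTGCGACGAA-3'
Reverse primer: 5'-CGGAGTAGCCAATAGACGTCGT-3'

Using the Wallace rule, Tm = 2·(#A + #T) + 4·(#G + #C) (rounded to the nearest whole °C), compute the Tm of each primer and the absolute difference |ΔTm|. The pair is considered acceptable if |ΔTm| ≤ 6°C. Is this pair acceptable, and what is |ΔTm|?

Forward: A=6 T=3 G=7 C=4 → Tm = 2·9 + 4·11 = 62°C.
Reverse: A=6 T=4 G=7 C=5 → Tm = 2·10 + 4·12 = 68°C.
|ΔTm| = |62 − 68| = 6°C, ≤ 6°C.

|ΔTm| = 6°C; the pair is acceptable.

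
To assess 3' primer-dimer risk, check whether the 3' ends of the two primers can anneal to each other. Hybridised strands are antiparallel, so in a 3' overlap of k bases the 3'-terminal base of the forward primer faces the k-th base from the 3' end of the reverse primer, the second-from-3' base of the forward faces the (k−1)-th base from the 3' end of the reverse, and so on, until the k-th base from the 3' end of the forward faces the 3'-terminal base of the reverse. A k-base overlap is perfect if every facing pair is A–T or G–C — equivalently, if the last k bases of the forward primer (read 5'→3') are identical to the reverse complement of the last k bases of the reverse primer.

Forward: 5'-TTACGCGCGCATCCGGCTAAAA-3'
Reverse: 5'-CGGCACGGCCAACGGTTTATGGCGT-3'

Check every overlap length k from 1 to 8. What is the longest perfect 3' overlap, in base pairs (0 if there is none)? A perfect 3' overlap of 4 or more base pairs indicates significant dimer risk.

Longest perfect overlap: 1 complementary base pair; below the dimer-risk threshold (threshold 4).

Last 8 bases (5'→3') — forward …GGCTAAAA, reverse …TATGGCGT.
Reverse complement of the reverse primer's last 8 bases: ACGCCATA; its first k bases are the reverse complement of the reverse primer's last k bases, so a perfect k-base overlap needs the forward primer's last k bases to equal them.
Comparing (forward last k vs required): k=1: A vs A ✓; k=2: AA vs AC ✗; k=3: AAA vs ACG ✗; k=4: AAAA vs ACGC ✗; k=5: TAAAA vs ACGCC ✗; k=6: CTAAAA vs ACGCCA ✗; k=7: GCTAAAA vs ACGCCAT ✗; k=8: GGCTAAAA vs ACGCCATA ✗.
Only k = 1 is perfect, so the longest perfect 3' overlap is 1.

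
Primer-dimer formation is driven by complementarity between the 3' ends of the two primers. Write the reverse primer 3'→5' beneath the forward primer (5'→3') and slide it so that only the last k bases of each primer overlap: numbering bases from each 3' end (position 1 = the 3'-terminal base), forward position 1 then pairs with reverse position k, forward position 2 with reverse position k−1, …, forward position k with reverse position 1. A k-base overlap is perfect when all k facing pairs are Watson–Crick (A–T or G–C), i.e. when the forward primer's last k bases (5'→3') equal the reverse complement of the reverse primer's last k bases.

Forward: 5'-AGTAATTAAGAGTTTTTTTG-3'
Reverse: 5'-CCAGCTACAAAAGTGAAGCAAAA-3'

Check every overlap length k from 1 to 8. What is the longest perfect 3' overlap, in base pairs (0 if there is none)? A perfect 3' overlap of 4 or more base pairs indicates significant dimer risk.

Last 8 bases (5'→3') — forward …TTTTTTTG, reverse …AAGCAAAA.
Reverse complement of the reverse primer's last 8 bases: TTTTGCTT; its first k bases are the reverse complement of the reverse primer's last k bases, so a perfect k-base overlap needs the forward primer's last k bases to equal them.
Comparing (forward last k vs required): k=1: G vs T ✗; k=2: TG vs TT ✗; k=3: TTG vs TTT ✗; k=4: TTTG vs TTTT ✗; k=5: TTTTG vs TTTTG ✓; k=6: TTTTTG vs TTTTGC ✗; k=7: TTTTTTG vs TTTTGCT ✗; k=8: TTTTTTTG vs TTTTGCTT ✗.
Only k = 5 is perfect, so the longest perfect 3' overlap is 5.

Longest perfect overlap: 5 complementary base pairs; significant dimer risk (threshold 4).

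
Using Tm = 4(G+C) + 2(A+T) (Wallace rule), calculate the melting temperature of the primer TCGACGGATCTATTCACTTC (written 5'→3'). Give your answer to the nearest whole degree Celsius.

Base counts: A=4, T=7, G=3, C=6 (length 20).
Tm = 2·(4+7) + 4·(3+6) = 2·11 + 4·9 = 22 + 36 = 58°C.

58°C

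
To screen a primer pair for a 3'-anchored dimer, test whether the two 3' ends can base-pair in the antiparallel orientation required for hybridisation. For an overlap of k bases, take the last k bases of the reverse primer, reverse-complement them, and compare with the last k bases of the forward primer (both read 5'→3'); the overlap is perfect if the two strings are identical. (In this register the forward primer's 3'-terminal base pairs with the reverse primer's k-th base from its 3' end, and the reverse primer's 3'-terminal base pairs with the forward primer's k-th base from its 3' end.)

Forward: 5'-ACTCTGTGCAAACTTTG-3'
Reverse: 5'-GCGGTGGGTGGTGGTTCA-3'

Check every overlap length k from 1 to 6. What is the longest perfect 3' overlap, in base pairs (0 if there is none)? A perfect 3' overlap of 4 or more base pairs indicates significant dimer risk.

Last 6 bases (5'→3') — forward …ACTTTG, reverse …GGTTCA.
Reverse complement of the reverse primer's last 6 bases: TGAACC; its first k bases are the reverse complement of the reverse primer's last k bases, so a perfect k-base overlap needs the forward primer's last k bases to equal them.
Comparing (forward last k vs required): k=1: G vs T ✗; k=2: TG vs TG ✓; k=3: TTG vs TGA ✗; k=4: TTTG vs TGAA ✗; k=5: CTTTG vs TGAAC ✗; k=6: ACTTTG vs TGAACC ✗.
Only k = 2 is perfect, so the longest perfect 3' overlap is 2.

Longest perfect overlap: 2 complementary base pairs; below the dimer-risk threshold (threshold 4).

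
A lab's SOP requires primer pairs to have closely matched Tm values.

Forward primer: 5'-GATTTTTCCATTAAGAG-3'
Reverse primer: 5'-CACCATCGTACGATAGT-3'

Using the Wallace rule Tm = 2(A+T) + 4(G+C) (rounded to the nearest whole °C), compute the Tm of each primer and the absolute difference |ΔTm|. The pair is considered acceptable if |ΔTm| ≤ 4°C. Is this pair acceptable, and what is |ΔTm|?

|ΔTm| = 6°C; the pair is not acceptable.

Forward: A=5 T=7 G=3 C=2 → Tm = 2·12 + 4·5 = 44°C.
Reverse: A=5 T=4 G=3 C=5 → Tm = 2·9 + 4·8 = 50°C.
|ΔTm| = |44 − 50| = 6°C, > 4°C.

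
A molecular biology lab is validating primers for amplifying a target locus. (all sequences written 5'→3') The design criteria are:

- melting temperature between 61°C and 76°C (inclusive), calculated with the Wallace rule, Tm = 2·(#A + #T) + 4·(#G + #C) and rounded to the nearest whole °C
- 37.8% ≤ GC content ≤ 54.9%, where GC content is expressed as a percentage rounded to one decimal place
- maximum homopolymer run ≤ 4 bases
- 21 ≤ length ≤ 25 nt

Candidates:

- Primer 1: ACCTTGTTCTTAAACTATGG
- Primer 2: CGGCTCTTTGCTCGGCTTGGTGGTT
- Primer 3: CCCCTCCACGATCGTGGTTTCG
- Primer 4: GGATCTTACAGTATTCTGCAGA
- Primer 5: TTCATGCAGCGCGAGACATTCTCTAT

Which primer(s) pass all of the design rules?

Primer 1 (20 nt, A=5 T=8 G=3 C=4): Tm = 2·13 + 4·7 = 54°C, outside 61–76°C ✗; GC 7/20 = 35.0%, outside 37.8–54.9% ✗; longest run = 3 ✓; length 20, outside 21–25 ✗ — fails.
Primer 2 (25 nt, A=0 T=10 G=9 C=6): Tm = 2·10 + 4·15 = 80°C, outside 61–76°C ✗; GC 15/25 = 60.0%, outside 37.8–54.9% ✗; longest run = 3 ✓; length 25 ✓ — fails.
Primer 3 (22 nt, A=2 T=6 G=5 C=9): Tm = 2·8 + 4·14 = 72°C ✓; GC 14/22 = 63.6%, outside 37.8–54.9% ✗; longest run = 4 ✓; length 22 ✓ — fails.
Primer 4 (22 nt, A=6 T=7 G=5 C=4): Tm = 2·13 + 4·9 = 62°C ✓; GC 9/22 = 40.9% ✓; longest run = 2 ✓; length 22 ✓ — passes.
Primer 5 (26 nt, A=6 T=8 G=5 C=7): Tm = 2·14 + 4·12 = 76°C ✓; GC 12/26 = 46.2% ✓; longest run = 2 ✓; length 26, outside 21–25 ✗ — fails.

Primer 4 only.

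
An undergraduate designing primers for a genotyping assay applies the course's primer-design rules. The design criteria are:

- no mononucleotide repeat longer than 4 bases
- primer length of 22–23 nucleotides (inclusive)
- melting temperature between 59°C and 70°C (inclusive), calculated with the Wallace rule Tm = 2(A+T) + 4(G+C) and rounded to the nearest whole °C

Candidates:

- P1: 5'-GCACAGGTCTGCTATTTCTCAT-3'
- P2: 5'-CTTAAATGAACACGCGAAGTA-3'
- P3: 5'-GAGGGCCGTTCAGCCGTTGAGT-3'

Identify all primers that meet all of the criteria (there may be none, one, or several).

P1 (22 nt, A=4 T=8 G=4 C=6): longest run = 3 ✓; length 22 ✓; Tm = 2·12 + 4·10 = 64°C ✓ — passes.
P2 (21 nt, A=9 T=4 G=4 C=4): longest run = 3 ✓; length 21, outside 22–23 ✗; Tm = 2·13 + 4·8 = 58°C, outside 59–70°C ✗ — fails.
P3 (22 nt, A=3 T=5 G=9 C=5): longest run = 3 ✓; length 22 ✓; Tm = 2·8 + 4·14 = 72°C, outside 59–70°C ✗ — fails.

P1 only.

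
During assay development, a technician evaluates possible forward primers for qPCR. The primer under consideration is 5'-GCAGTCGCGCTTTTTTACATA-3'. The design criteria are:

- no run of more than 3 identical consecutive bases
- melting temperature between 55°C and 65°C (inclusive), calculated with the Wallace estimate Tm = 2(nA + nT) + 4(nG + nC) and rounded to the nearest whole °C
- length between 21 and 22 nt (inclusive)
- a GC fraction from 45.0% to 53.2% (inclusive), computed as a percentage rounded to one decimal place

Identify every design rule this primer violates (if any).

Fails: homopolymer run, GC content.

Base counts: A=4, T=8, G=4, C=5 (length 21).
homopolymer run: longest run = 6, exceeds 3 ✗
Tm: Tm = 2·12 + 4·9 = 60°C ✓
length: length 21 ✓
GC content: GC 9/21 = 42.9%, outside 45.0–53.2% ✗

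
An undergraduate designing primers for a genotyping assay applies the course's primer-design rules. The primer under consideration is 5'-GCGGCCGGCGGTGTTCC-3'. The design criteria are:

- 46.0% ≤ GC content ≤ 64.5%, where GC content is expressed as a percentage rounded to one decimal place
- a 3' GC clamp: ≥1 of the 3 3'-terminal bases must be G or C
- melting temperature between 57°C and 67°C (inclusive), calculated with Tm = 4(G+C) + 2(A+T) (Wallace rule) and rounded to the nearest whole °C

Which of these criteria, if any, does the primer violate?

Base counts: A=0, T=3, G=8, C=6 (length 17).
GC content: GC 14/17 = 82.4%, outside 46.0–64.5% ✗
GC clamp: 3' end TCC has 2 G/C ✓
Tm: Tm = 2·3 + 4·14 = 62°C ✓

Fails: GC content.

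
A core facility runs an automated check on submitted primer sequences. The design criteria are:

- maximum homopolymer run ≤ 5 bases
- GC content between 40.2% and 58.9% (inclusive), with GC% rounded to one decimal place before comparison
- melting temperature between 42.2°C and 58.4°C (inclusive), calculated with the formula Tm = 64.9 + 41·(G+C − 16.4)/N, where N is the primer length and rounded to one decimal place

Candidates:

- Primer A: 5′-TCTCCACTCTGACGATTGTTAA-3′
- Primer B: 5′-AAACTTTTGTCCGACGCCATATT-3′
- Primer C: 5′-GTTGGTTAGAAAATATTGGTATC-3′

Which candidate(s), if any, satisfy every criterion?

Primer A only.

Primer A (22 nt, A=5 T=8 G=3 C=6): longest run = 2 ✓; GC 9/22 = 40.9% ✓; Tm = 64.9 + 41·(9 − 16.4)/22 = 51.1°C ✓ — passes.
Primer B (23 nt, A=6 T=8 G=3 C=6): longest run = 4 ✓; GC 9/23 = 39.1%, outside 40.2–58.9% ✗; Tm = 64.9 + 41·(9 − 16.4)/23 = 51.7°C ✓ — fails.
Primer C (23 nt, A=7 T=9 G=6 C=1): longest run = 4 ✓; GC 7/23 = 30.4%, outside 40.2–58.9% ✗; Tm = 64.9 + 41·(7 − 16.4)/23 = 48.1°C ✓ — fails.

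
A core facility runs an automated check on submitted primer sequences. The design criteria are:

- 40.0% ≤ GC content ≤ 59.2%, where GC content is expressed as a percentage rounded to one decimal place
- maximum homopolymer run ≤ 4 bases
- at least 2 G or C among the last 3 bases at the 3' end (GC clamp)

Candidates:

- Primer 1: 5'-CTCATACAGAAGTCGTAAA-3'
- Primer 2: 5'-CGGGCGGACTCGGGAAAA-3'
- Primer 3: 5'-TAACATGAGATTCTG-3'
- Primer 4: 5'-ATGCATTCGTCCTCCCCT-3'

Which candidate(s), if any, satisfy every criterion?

Primer 4 only.

Primer 1 (19 nt, A=8 T=4 G=3 C=4): GC 7/19 = 36.8%, outside 40.0–59.2% ✗; longest run = 3 ✓; 3' end AAA has 0 G/C, need ≥2 ✗ — fails.
Primer 2 (18 nt, A=5 T=1 G=8 C=4): GC 12/18 = 66.7%, outside 40.0–59.2% ✗; longest run = 4 ✓; 3' end AAA has 0 G/C, need ≥2 ✗ — fails.
Primer 3 (15 nt, A=5 T=5 G=3 C=2): GC 5/15 = 33.3%, outside 40.0–59.2% ✗; longest run = 2 ✓; 3' end CTG has 2 G/C ✓ — fails.
Primer 4 (18 nt, A=2 T=6 G=2 C=8): GC 10/18 = 55.6% ✓; longest run = 4 ✓; 3' end CCT has 2 G/C ✓ — passes.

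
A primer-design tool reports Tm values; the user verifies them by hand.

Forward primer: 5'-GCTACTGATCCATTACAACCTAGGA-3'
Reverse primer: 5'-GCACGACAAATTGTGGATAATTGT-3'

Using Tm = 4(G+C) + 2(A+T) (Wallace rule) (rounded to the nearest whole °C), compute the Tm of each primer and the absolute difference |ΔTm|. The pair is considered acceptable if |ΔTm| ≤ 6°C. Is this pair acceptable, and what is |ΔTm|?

|ΔTm| = 6°C; the pair is acceptable.

Forward: A=8 T=6 G=4 C=7 → Tm = 2·14 + 4·11 = 72°C.
Reverse: A=8 T=7 G=6 C=3 → Tm = 2·15 + 4·9 = 66°C.
|ΔTm| = |72 − 66| = 6°C, ≤ 6°C.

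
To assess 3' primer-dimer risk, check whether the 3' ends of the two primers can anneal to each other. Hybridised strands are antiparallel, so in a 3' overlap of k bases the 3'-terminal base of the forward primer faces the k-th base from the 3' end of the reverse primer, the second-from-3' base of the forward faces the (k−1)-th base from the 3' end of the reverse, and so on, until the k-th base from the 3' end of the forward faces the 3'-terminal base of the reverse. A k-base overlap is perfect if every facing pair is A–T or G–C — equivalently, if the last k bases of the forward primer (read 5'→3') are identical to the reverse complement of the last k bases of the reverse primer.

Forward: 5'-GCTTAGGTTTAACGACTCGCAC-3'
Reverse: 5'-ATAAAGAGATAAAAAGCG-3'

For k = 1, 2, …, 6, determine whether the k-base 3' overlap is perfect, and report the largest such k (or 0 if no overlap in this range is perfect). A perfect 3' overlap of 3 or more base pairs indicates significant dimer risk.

Last 6 bases (5'→3') — forward …TCGCAC, reverse …AAAGCG.
Reverse complement of the reverse primer's last 6 bases: CGCTTT; its first k bases are the reverse complement of the reverse primer's last k bases, so a perfect k-base overlap needs the forward primer's last k bases to equal them.
Comparing (forward last k vs required): k=1: C vs C ✓; k=2: AC vs CG ✗; k=3: CAC vs CGC ✗; k=4: GCAC vs CGCT ✗; k=5: CGCAC vs CGCTT ✗; k=6: TCGCAC vs CGCTTT ✗.
Only k = 1 is perfect, so the longest perfect 3' overlap is 1.

Longest perfect overlap: 1 complementary base pair; below the dimer-risk threshold (threshold 3).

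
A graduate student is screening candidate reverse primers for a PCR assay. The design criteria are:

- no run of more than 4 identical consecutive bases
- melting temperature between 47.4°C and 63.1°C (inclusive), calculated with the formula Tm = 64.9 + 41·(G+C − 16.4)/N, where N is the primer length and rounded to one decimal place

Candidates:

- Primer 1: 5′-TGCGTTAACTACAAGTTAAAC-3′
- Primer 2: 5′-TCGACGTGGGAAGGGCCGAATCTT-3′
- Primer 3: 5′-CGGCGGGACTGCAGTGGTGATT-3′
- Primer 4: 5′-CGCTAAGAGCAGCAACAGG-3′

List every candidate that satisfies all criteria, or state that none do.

Primer 1 (21 nt, A=8 T=6 G=3 C=4): longest run = 3 ✓; Tm = 64.9 + 41·(7 − 16.4)/21 = 46.5°C, outside 47.4–63.1°C ✗ — fails.
Primer 2 (24 nt, A=5 T=5 G=9 C=5): longest run = 3 ✓; Tm = 64.9 + 41·(14 − 16.4)/24 = 60.8°C ✓ — passes.
Primer 3 (22 nt, A=3 T=5 G=10 C=4): longest run = 3 ✓; Tm = 64.9 + 41·(14 − 16.4)/22 = 60.4°C ✓ — passes.
Primer 4 (19 nt, A=7 T=1 G=6 C=5): longest run = 2 ✓; Tm = 64.9 + 41·(11 − 16.4)/19 = 53.2°C ✓ — passes.

Primer 2, Primer 3 and Primer 4.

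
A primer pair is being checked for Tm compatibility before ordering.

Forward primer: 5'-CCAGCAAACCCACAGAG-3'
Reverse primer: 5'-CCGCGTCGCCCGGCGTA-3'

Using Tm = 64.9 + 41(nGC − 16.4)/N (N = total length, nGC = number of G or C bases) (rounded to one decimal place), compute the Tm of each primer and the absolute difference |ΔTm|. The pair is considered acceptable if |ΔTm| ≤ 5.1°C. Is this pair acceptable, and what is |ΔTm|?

Forward: G+C = 10, N = 17 → Tm = 64.9 + 41·(10 − 16.4)/17 = 49.5°C.
Reverse: G+C = 14, N = 17 → Tm = 64.9 + 41·(14 − 16.4)/17 = 59.1°C.
|ΔTm| = |49.5 − 59.1| = 9.6°C, > 5.1°C.

|ΔTm| = 9.6°C; the pair is not acceptable.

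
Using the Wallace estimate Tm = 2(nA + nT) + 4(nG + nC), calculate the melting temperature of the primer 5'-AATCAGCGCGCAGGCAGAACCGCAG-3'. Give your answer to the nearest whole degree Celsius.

Base counts: A=8, T=1, G=8, C=8 (length 25).
Tm = 2·(8+1) + 4·(8+8) = 2·9 + 4·16 = 18 + 64 = 82°C.

82°C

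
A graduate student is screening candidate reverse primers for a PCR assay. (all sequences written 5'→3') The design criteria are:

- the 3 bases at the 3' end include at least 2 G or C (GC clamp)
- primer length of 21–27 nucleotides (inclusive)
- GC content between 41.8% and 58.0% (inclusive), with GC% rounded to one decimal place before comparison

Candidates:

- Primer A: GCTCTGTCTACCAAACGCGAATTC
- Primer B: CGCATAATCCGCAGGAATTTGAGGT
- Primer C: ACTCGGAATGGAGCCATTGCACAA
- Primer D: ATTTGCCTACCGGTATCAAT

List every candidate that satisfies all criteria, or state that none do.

Primer B only.

Primer A (24 nt, A=6 T=6 G=4 C=8): 3' end TTC has 1 G/C, need ≥2 ✗; length 24 ✓; GC 12/24 = 50.0% ✓ — fails.
Primer B (25 nt, A=7 T=6 G=7 C=5): 3' end GGT has 2 G/C ✓; length 25 ✓; GC 12/25 = 48.0% ✓ — passes.
Primer C (24 nt, A=8 T=4 G=6 C=6): 3' end CAA has 1 G/C, need ≥2 ✗; length 24 ✓; GC 12/24 = 50.0% ✓ — fails.
Primer D (20 nt, A=5 T=7 G=3 C=5): 3' end AAT has 0 G/C, need ≥2 ✗; length 20, outside 21–27 ✗; GC 8/20 = 40.0%, outside 41.8–58.0% ✗ — fails.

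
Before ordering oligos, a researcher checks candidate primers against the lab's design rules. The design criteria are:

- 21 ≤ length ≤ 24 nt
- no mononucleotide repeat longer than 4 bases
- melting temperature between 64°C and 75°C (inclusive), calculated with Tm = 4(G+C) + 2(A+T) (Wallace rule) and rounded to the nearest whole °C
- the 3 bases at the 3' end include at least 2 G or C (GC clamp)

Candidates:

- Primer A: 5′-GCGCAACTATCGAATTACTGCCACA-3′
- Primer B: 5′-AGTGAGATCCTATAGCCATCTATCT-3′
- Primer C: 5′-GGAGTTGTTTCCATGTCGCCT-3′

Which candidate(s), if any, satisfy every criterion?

Primer C only.

Primer A (25 nt, A=8 T=5 G=4 C=8): length 25, outside 21–24 ✗; longest run = 2 ✓; Tm = 2·13 + 4·12 = 74°C ✓; 3' end ACA has 1 G/C, need ≥2 ✗ — fails.
Primer B (25 nt, A=7 T=8 G=4 C=6): length 25, outside 21–24 ✗; longest run = 2 ✓; Tm = 2·15 + 4·10 = 70°C ✓; 3' end TCT has 1 G/C, need ≥2 ✗ — fails.
Primer C (21 nt, A=2 T=8 G=6 C=5): length 21 ✓; longest run = 3 ✓; Tm = 2·10 + 4·11 = 64°C ✓; 3' end CCT has 2 G/C ✓ — passes.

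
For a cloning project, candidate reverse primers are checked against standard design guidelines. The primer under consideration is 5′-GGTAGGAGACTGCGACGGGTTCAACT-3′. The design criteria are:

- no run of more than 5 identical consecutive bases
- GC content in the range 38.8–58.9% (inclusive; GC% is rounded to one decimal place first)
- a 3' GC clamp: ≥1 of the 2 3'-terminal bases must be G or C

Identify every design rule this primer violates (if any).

Base counts: A=6, T=5, G=10, C=5 (length 26).
homopolymer run: longest run = 3 ✓
GC content: GC 15/26 = 57.7% ✓
GC clamp: 3' end CT has 1 G/C ✓

Meets all criteria.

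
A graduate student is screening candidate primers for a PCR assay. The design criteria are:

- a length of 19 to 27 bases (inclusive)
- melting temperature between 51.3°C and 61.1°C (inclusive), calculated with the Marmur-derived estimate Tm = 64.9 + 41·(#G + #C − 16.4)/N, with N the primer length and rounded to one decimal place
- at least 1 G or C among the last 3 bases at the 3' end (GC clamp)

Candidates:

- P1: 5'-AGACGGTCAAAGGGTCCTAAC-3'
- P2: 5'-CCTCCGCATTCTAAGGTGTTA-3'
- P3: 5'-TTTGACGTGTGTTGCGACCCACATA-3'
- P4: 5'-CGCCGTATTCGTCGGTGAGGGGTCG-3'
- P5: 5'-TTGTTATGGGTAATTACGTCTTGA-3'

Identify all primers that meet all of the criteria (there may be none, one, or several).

P1 only.

P1 (21 nt, A=7 T=3 G=6 C=5): length 21 ✓; Tm = 64.9 + 41·(11 − 16.4)/21 = 54.4°C ✓; 3' end AAC has 1 G/C ✓ — passes.
P2 (21 nt, A=4 T=7 G=4 C=6): length 21 ✓; Tm = 64.9 + 41·(10 − 16.4)/21 = 52.4°C ✓; 3' end TTA has 0 G/C, need ≥1 ✗ — fails.
P3 (25 nt, A=5 T=8 G=6 C=6): length 25 ✓; Tm = 64.9 + 41·(12 − 16.4)/25 = 57.7°C ✓; 3' end ATA has 0 G/C, need ≥1 ✗ — fails.
P4 (25 nt, A=2 T=6 G=11 C=6): length 25 ✓; Tm = 64.9 + 41·(17 − 16.4)/25 = 65.9°C, outside 51.3–61.1°C ✗; 3' end TCG has 2 G/C ✓ — fails.
P5 (24 nt, A=5 T=11 G=6 C=2): length 24 ✓; Tm = 64.9 + 41·(8 − 16.4)/24 = 50.6°C, outside 51.3–61.1°C ✗; 3' end TGA has 1 G/C ✓ — fails.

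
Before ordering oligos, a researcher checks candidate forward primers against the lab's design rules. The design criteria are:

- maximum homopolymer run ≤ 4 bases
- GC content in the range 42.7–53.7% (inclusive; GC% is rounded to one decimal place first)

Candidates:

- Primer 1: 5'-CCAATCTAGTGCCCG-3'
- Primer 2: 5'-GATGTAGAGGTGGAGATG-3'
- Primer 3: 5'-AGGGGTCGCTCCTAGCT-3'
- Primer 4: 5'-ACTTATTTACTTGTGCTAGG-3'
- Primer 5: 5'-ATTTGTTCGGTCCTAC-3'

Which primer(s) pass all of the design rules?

Primer 2 and Primer 5.

Primer 1 (15 nt, A=3 T=3 G=3 C=6): longest run = 3 ✓; GC 9/15 = 60.0%, outside 42.7–53.7% ✗ — fails.
Primer 2 (18 nt, A=5 T=4 G=9 C=0): longest run = 2 ✓; GC 9/18 = 50.0% ✓ — passes.
Primer 3 (17 nt, A=2 T=4 G=6 C=5): longest run = 4 ✓; GC 11/17 = 64.7%, outside 42.7–53.7% ✗ — fails.
Primer 4 (20 nt, A=4 T=9 G=4 C=3): longest run = 3 ✓; GC 7/20 = 35.0%, outside 42.7–53.7% ✗ — fails.
Primer 5 (16 nt, A=2 T=7 G=3 C=4): longest run = 3 ✓; GC 7/16 = 43.8% ✓ — passes.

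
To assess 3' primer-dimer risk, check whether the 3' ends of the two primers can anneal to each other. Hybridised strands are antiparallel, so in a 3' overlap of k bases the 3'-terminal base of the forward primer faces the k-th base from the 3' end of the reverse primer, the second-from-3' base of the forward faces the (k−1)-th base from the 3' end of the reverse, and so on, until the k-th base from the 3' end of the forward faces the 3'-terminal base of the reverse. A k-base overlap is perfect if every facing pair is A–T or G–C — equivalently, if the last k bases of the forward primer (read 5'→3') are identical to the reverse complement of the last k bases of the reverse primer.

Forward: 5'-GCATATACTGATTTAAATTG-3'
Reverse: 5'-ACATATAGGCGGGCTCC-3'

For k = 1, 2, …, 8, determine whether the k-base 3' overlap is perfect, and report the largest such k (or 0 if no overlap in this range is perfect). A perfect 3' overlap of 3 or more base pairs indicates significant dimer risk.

Longest perfect overlap: 1 complementary base pair; below the dimer-risk threshold (threshold 3).

Last 8 bases (5'→3') — forward …TTAAATTG, reverse …CGGGCTCC.
Reverse complement of the reverse primer's last 8 bases: GGAGCCCG; its first k bases are the reverse complement of the reverse primer's last k bases, so a perfect k-base overlap needs the forward primer's last k bases to equal them.
Comparing (forward last k vs required): k=1: G vs G ✓; k=2: TG vs GG ✗; k=3: TTG vs GGA ✗; k=4: ATTG vs GGAG ✗; k=5: AATTG vs GGAGC ✗; k=6: AAATTG vs GGAGCC ✗; k=7: TAAATTG vs GGAGCCC ✗; k=8: TTAAATTG vs GGAGCCCG ✗.
Only k = 1 is perfect, so the longest perfect 3' overlap is 1.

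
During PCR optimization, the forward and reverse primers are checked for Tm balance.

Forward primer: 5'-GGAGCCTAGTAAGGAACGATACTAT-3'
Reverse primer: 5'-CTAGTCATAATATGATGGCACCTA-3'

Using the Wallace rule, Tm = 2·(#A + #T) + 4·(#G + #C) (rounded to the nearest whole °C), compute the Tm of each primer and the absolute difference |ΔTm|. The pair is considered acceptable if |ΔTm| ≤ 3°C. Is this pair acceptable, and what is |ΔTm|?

|ΔTm| = 6°C; the pair is not acceptable.

Forward: A=9 T=5 G=7 C=4 → Tm = 2·14 + 4·11 = 72°C.
Reverse: A=8 T=7 G=4 C=5 → Tm = 2·15 + 4·9 = 66°C.
|ΔTm| = |72 − 66| = 6°C, > 3°C.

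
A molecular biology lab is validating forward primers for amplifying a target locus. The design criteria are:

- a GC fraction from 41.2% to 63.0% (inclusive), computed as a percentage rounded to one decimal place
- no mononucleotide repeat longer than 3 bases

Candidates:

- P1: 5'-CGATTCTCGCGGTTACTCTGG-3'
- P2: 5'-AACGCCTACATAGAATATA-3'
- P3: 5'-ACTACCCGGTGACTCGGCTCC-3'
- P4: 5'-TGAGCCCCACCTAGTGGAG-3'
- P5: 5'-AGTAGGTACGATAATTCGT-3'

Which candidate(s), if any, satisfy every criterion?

P1 (21 nt, A=2 T=7 G=6 C=6): GC 12/21 = 57.1% ✓; longest run = 2 ✓ — passes.
P2 (19 nt, A=9 T=4 G=2 C=4): GC 6/19 = 31.6%, outside 41.2–63.0% ✗; longest run = 2 ✓ — fails.
P3 (21 nt, A=3 T=4 G=5 C=9): GC 14/21 = 66.7%, outside 41.2–63.0% ✗; longest run = 3 ✓ — fails.
P4 (19 nt, A=4 T=3 G=6 C=6): GC 12/19 = 63.2%, outside 41.2–63.0% ✗; longest run = 4, exceeds 3 ✗ — fails.
P5 (19 nt, A=6 T=6 G=5 C=2): GC 7/19 = 36.8%, outside 41.2–63.0% ✗; longest run = 2 ✓ — fails.

P1 only.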